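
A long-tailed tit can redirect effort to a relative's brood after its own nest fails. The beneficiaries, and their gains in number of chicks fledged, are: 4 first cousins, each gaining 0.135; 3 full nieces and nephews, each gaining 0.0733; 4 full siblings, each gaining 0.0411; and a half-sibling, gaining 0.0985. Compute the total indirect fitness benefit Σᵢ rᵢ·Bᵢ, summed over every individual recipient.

r to a first cousin = 1/8 (first cousins share one grandparent pair — two paths of length 4: r = 2·(1/2)^4 = 1/8).
r to a full niece or nephew = 0.25 (full aunt/uncle↔niece/nephew: two paths of length 3 through the shared grandparent pair: r = 2·(1/2)^3 = 1/4).
r to a full sibling = 1/2 (full sibs share both parents — two paths of length 2: r = 2·(1/2)^2 = 1/2).
r to a half-sibling = 1/4 (half-sibs share one parent — one path of length 2: r = (1/2)^2 = 1/4).
Summing one r·B term per recipient: 4·0.125·0.135 + 3·0.25·0.0733 + 4·0.5·0.0411 + 1·0.25·0.0985 = 0.2293.

0.2293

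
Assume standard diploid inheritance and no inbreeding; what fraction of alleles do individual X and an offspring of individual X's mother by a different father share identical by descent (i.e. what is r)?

Each parent–offspring link contributes a factor of 1/2, and independent paths through distinct common ancestors add.
Half-sibs share one parent — one path of length 2: r = (1/2)^2 = 1/4.

0.25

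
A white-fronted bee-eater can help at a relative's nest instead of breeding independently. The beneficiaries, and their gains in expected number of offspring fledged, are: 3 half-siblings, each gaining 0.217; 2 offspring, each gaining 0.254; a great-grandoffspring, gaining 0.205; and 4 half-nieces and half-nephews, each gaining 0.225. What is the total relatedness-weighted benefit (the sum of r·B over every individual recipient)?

0.554875

r to a half-sibling = 0.25 (half-sibs share one parent — one path of length 2: r = (1/2)^2 = 1/4).
r to an offspring = 1/2 (one parent–offspring link: r = (1/2)^1 = 1/2).
r to a great-grandoffspring = 1/8 (three parent–offspring links: r = (1/2)^3 = 1/8).
r to a half-niece or half-nephew = 1/8 (half-aunt/uncle↔niece/nephew: one path of length 3: r = (1/2)^3 = 1/8).
Summing one r·B term per recipient: 3·0.25·0.217 + 2·0.5·0.254 + 1·0.125·0.205 + 4·0.125·0.225 = 0.554875.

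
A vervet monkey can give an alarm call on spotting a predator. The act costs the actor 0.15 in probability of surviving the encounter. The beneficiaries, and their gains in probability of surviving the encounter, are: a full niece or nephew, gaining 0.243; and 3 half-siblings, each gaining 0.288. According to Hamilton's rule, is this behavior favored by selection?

Yes

Hamilton's rule: the trait is favored when the sum of r·B over every recipient exceeds the actor's cost C.
r to a full niece or nephew = 0.25 (full aunt/uncle↔niece/nephew: two paths of length 3 through the shared grandparent pair: r = 2·(1/2)^3 = 1/4).
r to a half-sibling = 1/4 (half-sibs share one parent — one path of length 2: r = (1/2)^2 = 1/4).
Summing one r·B term per recipient: 1·0.25·0.243 + 3·0.25·0.288 = 0.27675.
0.27675 > 0.15: the indirect benefit exceeds the cost.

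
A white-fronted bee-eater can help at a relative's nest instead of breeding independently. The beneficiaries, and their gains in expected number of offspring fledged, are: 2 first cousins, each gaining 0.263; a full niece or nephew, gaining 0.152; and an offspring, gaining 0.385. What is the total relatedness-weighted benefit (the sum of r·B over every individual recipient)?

0.29625

r to a first cousin = 1/8 (first cousins share one grandparent pair — two paths of length 4: r = 2·(1/2)^4 = 1/8).
r to a full niece or nephew = 0.25 (full aunt/uncle↔niece/nephew: two paths of length 3 through the shared grandparent pair: r = 2·(1/2)^3 = 1/4).
r to an offspring = 1/2 (one parent–offspring link: r = (1/2)^1 = 1/2).
Summing one r·B term per recipient: 2·0.125·0.263 + 1·0.25·0.152 + 1·0.5·0.385 = 0.29625.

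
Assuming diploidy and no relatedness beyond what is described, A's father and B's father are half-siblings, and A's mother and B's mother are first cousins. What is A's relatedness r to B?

Wright's path rule: contributions from independent ancestry routes add.
A and B are related in two ways: half first cousins through their fathers (r = 1/16) and second cousins through their mothers (r = 1/32).
r = 1/16 + 1/32 = 0.09375.

0.09375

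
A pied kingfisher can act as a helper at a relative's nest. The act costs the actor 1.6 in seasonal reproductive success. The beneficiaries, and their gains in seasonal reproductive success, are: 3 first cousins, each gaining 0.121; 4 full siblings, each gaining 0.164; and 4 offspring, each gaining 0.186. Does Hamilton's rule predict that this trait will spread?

No

Hamilton's rule: the trait is favored when the sum of r·B over every recipient exceeds the actor's cost C.
r to a first cousin = 1/8 (first cousins share one grandparent pair — two paths of length 4: r = 2·(1/2)^4 = 1/8).
r to a full sibling = 0.5 (full sibs share both parents — two paths of length 2: r = 2·(1/2)^2 = 1/2).
r to an offspring = 1/2 (one parent–offspring link: r = (1/2)^1 = 1/2).
Summing one r·B term per recipient: 3·0.125·0.121 + 4·0.5·0.164 + 4·0.5·0.186 = 0.745375.
0.745375 < 1.6: the indirect benefit is less than the cost.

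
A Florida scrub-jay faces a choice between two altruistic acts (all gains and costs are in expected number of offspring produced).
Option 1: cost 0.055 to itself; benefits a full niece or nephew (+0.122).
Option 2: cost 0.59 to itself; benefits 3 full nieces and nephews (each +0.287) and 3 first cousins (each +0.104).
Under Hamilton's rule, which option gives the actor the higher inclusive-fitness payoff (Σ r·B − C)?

Option 1

Option 1: r to a full niece or nephew = 0.25.
Option 1: Σ r·B − C = (1·0.25·0.122) − 0.055 = -0.0245.
Option 2: r to a full niece or nephew = 0.25.
Option 2: r to a first cousin = 0.125.
Option 2: Σ r·B − C = (3·0.25·0.287 + 3·0.125·0.104) − 0.59 = -0.33575.
Option 1 has the higher net inclusive-fitness payoff.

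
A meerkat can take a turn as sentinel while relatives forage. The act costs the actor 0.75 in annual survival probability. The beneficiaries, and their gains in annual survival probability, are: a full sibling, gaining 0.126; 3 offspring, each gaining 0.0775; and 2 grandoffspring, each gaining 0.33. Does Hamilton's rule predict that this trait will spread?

No

Hamilton's rule: the trait is favored when the sum of r·B over every recipient exceeds the actor's cost C.
r to a full sibling = 0.5 (full sibs share both parents — two paths of length 2: r = 2·(1/2)^2 = 1/2).
r to an offspring = 1/2 (one parent–offspring link: r = (1/2)^1 = 1/2).
r to a grandoffspring = 1/4 (two parent–offspring links: r = (1/2)^2 = 1/4).
Summing one r·B term per recipient: 1·0.5·0.126 + 3·0.5·0.0775 + 2·0.25·0.33 = 0.34425.
0.34425 < 0.75: the indirect benefit is less than the cost.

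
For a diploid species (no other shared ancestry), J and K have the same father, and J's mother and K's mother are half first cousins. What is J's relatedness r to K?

0.265625

With two independent routes of shared ancestry, r is the sum of the two contributions.
J and K are related in two ways: half-sibs through their shared father (r = 1/4) and half second cousins through their mothers (r = 1/64).
r = 1/4 + 1/64 = 0.265625.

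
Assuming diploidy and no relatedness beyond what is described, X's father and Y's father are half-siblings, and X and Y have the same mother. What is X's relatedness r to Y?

Independent pedigree routes through distinct common ancestors add.
X and Y are related in two ways: half first cousins through their fathers (r = 1/16) and half-sibs through their shared mother (r = 1/4).
r = 1/16 + 1/4 = 5/16 = 0.3125.

0.3125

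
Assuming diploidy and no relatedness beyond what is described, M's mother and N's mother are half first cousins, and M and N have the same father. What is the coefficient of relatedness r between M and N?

0.265625

Independent pedigree routes through distinct common ancestors add.
M and N are related in two ways: half second cousins through their mothers (r = 1/64) and half-sibs through their shared father (r = 1/4).
r = 1/64 + 1/4 = 0.265625.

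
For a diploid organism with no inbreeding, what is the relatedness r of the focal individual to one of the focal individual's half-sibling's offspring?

0.125

Each parent–offspring link contributes a factor of 1/2, and independent paths through distinct common ancestors add.
Half-aunt/uncle↔niece/nephew: one path of length 3: r = (1/2)^3 = 1/8.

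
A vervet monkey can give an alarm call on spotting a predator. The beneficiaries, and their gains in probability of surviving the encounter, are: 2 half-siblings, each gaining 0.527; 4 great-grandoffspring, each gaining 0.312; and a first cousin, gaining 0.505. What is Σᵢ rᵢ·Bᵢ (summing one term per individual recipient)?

0.482625

r to a half-sibling = 0.25 (half-sibs share one parent — one path of length 2: r = (1/2)^2 = 1/4).
r to a great-grandoffspring = 1/8 (three parent–offspring links: r = (1/2)^3 = 1/8).
r to a first cousin = 1/8 (first cousins share one grandparent pair — two paths of length 4: r = 2·(1/2)^4 = 1/8).
Summing one r·B term per recipient: 2·0.25·0.527 + 4·0.125·0.312 + 1·0.125·0.505 = 0.482625.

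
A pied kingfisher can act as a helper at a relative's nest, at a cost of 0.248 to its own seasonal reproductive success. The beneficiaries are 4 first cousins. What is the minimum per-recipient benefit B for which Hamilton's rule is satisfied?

r to a first cousin = 1/8 (first cousins share one grandparent pair — two paths of length 4: r = 2·(1/2)^4 = 1/8).
Hamilton's rule with n recipients of equal r: n·r·B > C, so B > C/(n·r) = 0.248/(4·0.125) = 0.496.

0.496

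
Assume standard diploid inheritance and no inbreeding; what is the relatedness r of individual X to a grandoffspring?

Each parent–offspring link contributes a factor of 1/2, and independent paths through distinct common ancestors add.
Two parent–offspring links: r = (1/2)^2 = 1/4.

0.25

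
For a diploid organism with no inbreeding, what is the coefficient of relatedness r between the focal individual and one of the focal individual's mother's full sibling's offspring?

Each parent–offspring link contributes a factor of 1/2, and independent paths through distinct common ancestors add.
First cousins share one grandparent pair — two paths of length 4: r = 2·(1/2)^4 = 1/8.

0.125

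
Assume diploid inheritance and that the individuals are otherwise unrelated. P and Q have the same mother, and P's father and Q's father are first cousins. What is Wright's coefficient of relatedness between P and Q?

Relatedness sums over independent paths through distinct common ancestors.
P and Q are related in two ways: half-sibs through their shared mother (r = 1/4) and second cousins through their fathers (r = 1/32).
r = 1/4 + 1/32 = 9/32 = 0.28125.

0.28125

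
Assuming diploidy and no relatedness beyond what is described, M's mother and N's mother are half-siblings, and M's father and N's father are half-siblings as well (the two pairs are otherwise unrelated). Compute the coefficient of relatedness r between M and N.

0.125

Independent pedigree routes through distinct common ancestors add.
M and N are related in two ways: half first cousins through their mothers (r = 1/16) and half first cousins through their fathers (r = 1/16).
r = 1/16 + 1/16 = 1/8 = 0.125.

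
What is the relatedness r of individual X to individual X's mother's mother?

0.25

Each parent–offspring link contributes a factor of 1/2, and independent paths through distinct common ancestors add.
Two parent–offspring links: r = (1/2)^2 = 1/4.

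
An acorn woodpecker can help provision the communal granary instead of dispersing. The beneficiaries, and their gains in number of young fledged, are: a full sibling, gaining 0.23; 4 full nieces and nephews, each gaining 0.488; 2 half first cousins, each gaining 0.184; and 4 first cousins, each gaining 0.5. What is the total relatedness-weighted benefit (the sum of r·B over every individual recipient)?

r to a full sibling = 0.5 (full sibs share both parents — two paths of length 2: r = 2·(1/2)^2 = 1/2).
r to a full niece or nephew = 1/4 (full aunt/uncle↔niece/nephew: two paths of length 3 through the shared grandparent pair: r = 2·(1/2)^3 = 1/4).
r to a half first cousin = 1/16 (half first cousins share one grandparent — one path of length 4: r = (1/2)^4 = 1/16).
r to a first cousin = 0.125 (first cousins share one grandparent pair — two paths of length 4: r = 2·(1/2)^4 = 1/8).
Summing one r·B term per recipient: 1·0.5·0.23 + 4·0.25·0.488 + 2·0.0625·0.184 + 4·0.125·0.5 = 0.876.

0.876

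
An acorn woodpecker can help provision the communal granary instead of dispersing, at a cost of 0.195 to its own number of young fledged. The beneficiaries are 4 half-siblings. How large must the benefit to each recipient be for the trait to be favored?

r to a half-sibling = 1/4 (half-sibs share one parent — one path of length 2: r = (1/2)^2 = 1/4).
Hamilton's rule with n recipients of equal r: n·r·B > C, so B > C/(n·r) = 0.195/(4·0.25) = 0.195.

0.195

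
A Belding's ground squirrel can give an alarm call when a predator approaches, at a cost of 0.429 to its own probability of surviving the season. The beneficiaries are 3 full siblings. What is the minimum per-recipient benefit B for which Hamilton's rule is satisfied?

r to a full sibling = 1/2 (full sibs share both parents — two paths of length 2: r = 2·(1/2)^2 = 1/2).
Hamilton's rule with n recipients of equal r: n·r·B > C, so B > C/(n·r) = 0.429/(3·0.5) = 0.286.

0.286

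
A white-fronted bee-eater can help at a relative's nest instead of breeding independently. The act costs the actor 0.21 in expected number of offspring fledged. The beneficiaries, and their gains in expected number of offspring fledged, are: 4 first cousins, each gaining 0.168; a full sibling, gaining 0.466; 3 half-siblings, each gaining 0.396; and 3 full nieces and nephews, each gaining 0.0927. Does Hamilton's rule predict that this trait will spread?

Yes

Hamilton's rule: the trait is favored when the sum of r·B over every recipient exceeds the actor's cost C.
r to a first cousin = 0.125 (first cousins share one grandparent pair — two paths of length 4: r = 2·(1/2)^4 = 1/8).
r to a full sibling = 1/2 (full sibs share both parents — two paths of length 2: r = 2·(1/2)^2 = 1/2).
r to a half-sibling = 1/4 (half-sibs share one parent — one path of length 2: r = (1/2)^2 = 1/4).
r to a full niece or nephew = 1/4 (full aunt/uncle↔niece/nephew: two paths of length 3 through the shared grandparent pair: r = 2·(1/2)^3 = 1/4).
Summing one r·B term per recipient: 4·0.125·0.168 + 1·0.5·0.466 + 3·0.25·0.396 + 3·0.25·0.0927 = 0.683525.
0.683525 > 0.21: the indirect benefit exceeds the cost.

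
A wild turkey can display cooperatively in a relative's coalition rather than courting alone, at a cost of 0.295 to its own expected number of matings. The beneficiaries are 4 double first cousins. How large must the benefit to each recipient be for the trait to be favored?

r to a double first cousin = 0.25 (double first cousins share both grandparent pairs — four paths of length 4: r = 4·(1/2)^4 = 1/4).
Hamilton's rule with n recipients of equal r: n·r·B > C, so B > C/(n·r) = 0.295/(4·0.25) = 0.295.

0.295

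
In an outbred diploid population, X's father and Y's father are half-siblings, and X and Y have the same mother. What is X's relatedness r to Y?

0.3125

With two independent routes of shared ancestry, r is the sum of the two contributions.
X and Y are related in two ways: half first cousins through their fathers (r = 1/16) and half-sibs through their shared mother (r = 1/4).
r = 1/16 + 1/4 = 5/16 = 0.3125.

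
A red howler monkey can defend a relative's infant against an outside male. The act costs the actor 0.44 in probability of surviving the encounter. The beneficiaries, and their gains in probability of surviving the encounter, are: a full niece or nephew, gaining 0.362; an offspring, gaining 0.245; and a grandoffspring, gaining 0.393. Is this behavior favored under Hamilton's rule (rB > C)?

No

Hamilton's rule: the trait is favored when the sum of r·B over every recipient exceeds the actor's cost C.
r to a full niece or nephew = 1/4 (full aunt/uncle↔niece/nephew: two paths of length 3 through the shared grandparent pair: r = 2·(1/2)^3 = 1/4).
r to an offspring = 0.5 (one parent–offspring link: r = (1/2)^1 = 1/2).
r to a grandoffspring = 1/4 (two parent–offspring links: r = (1/2)^2 = 1/4).
Summing one r·B term per recipient: 1·0.25·0.362 + 1·0.5·0.245 + 1·0.25·0.393 = 0.31125.
0.31125 < 0.44: the indirect benefit is less than the cost.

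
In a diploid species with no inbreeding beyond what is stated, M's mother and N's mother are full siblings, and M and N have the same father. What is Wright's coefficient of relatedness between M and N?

0.375

Independent pedigree routes through distinct common ancestors add.
M and N are related in two ways: first cousins through their mothers (r = 1/8) and half-sibs through their shared father (r = 1/4).
r = 1/8 + 1/4 = 3/8 = 0.375.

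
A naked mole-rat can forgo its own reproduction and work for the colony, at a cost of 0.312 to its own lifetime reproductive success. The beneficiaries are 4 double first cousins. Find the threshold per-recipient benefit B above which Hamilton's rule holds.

0.312

r to a double first cousin = 0.25 (double first cousins share both grandparent pairs — four paths of length 4: r = 4·(1/2)^4 = 1/4).
Hamilton's rule with n recipients of equal r: n·r·B > C, so B > C/(n·r) = 0.312/(4·0.25) = 0.312.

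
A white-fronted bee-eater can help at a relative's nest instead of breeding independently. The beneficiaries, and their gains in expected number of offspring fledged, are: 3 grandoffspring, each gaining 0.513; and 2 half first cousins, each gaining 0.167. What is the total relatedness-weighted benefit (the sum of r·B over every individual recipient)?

0.405625

r to a grandoffspring = 0.25 (two parent–offspring links: r = (1/2)^2 = 1/4).
r to a half first cousin = 0.0625 (half first cousins share one grandparent — one path of length 4: r = (1/2)^4 = 1/16).
Summing one r·B term per recipient: 3·0.25·0.513 + 2·0.0625·0.167 = 0.405625.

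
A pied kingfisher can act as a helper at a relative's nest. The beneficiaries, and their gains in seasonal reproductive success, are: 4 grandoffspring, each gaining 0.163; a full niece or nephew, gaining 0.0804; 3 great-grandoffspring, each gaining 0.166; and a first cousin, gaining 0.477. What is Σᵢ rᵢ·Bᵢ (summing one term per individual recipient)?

0.304975

r to a grandoffspring = 1/4 (two parent–offspring links: r = (1/2)^2 = 1/4).
r to a full niece or nephew = 0.25 (full aunt/uncle↔niece/nephew: two paths of length 3 through the shared grandparent pair: r = 2·(1/2)^3 = 1/4).
r to a great-grandoffspring = 0.125 (three parent–offspring links: r = (1/2)^3 = 1/8).
r to a first cousin = 1/8 (first cousins share one grandparent pair — two paths of length 4: r = 2·(1/2)^4 = 1/8).
Summing one r·B term per recipient: 4·0.25·0.163 + 1·0.25·0.0804 + 3·0.125·0.166 + 1·0.125·0.477 = 0.304975.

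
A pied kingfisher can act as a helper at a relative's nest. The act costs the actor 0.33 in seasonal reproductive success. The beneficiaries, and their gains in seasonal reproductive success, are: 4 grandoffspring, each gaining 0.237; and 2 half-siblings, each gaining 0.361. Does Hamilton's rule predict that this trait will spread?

Hamilton's rule: the trait is favored when the sum of r·B over every recipient exceeds the actor's cost C.
r to a grandoffspring = 1/4 (two parent–offspring links: r = (1/2)^2 = 1/4).
r to a half-sibling = 0.25 (half-sibs share one parent — one path of length 2: r = (1/2)^2 = 1/4).
Summing one r·B term per recipient: 4·0.25·0.237 + 2·0.25·0.361 = 0.4175.
0.4175 > 0.33: the indirect benefit exceeds the cost.

Yes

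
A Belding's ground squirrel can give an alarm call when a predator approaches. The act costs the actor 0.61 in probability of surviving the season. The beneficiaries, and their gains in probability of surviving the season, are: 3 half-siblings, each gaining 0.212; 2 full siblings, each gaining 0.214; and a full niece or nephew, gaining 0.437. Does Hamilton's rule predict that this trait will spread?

No

Hamilton's rule: the trait is favored when the sum of r·B over every recipient exceeds the actor's cost C.
r to a half-sibling = 0.25 (half-sibs share one parent — one path of length 2: r = (1/2)^2 = 1/4).
r to a full sibling = 1/2 (full sibs share both parents — two paths of length 2: r = 2·(1/2)^2 = 1/2).
r to a full niece or nephew = 0.25 (full aunt/uncle↔niece/nephew: two paths of length 3 through the shared grandparent pair: r = 2·(1/2)^3 = 1/4).
Summing one r·B term per recipient: 3·0.25·0.212 + 2·0.5·0.214 + 1·0.25·0.437 = 0.48225.
0.48225 < 0.61: the indirect benefit is less than the cost.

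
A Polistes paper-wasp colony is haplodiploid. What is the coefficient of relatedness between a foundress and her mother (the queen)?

0.5

One meiotic link between diploid queen and diploid daughter: r = 1/2.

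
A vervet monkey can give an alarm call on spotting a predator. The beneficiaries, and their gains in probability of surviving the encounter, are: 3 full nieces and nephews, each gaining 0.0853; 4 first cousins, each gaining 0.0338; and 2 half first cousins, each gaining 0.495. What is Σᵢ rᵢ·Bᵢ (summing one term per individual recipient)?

0.14275

r to a full niece or nephew = 1/4 (full aunt/uncle↔niece/nephew: two paths of length 3 through the shared grandparent pair: r = 2·(1/2)^3 = 1/4).
r to a first cousin = 1/8 (first cousins share one grandparent pair — two paths of length 4: r = 2·(1/2)^4 = 1/8).
r to a half first cousin = 1/16 (half first cousins share one grandparent — one path of length 4: r = (1/2)^4 = 1/16).
Summing one r·B term per recipient: 3·0.25·0.0853 + 4·0.125·0.0338 + 2·0.0625·0.495 = 0.14275.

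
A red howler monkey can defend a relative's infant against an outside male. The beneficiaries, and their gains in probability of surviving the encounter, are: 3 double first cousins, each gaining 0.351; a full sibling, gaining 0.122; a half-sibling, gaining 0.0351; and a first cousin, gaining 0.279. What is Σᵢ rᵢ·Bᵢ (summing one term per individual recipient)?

r to a double first cousin = 0.25 (double first cousins share both grandparent pairs — four paths of length 4: r = 4·(1/2)^4 = 1/4).
r to a full sibling = 1/2 (full sibs share both parents — two paths of length 2: r = 2·(1/2)^2 = 1/2).
r to a half-sibling = 1/4 (half-sibs share one parent — one path of length 2: r = (1/2)^2 = 1/4).
r to a first cousin = 0.125 (first cousins share one grandparent pair — two paths of length 4: r = 2·(1/2)^4 = 1/8).
Summing one r·B term per recipient: 3·0.25·0.351 + 1·0.5·0.122 + 1·0.25·0.0351 + 1·0.125·0.279 = 0.3679.

0.3679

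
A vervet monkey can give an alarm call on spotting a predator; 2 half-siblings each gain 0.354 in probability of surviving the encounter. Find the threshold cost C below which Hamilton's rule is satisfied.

r to a half-sibling = 1/4 (half-sibs share one parent — one path of length 2: r = (1/2)^2 = 1/4).
Hamilton's rule: n·r·B > C, so the trait is favored while C < n·r·B = 2·0.25·0.354 = 0.177.

0.177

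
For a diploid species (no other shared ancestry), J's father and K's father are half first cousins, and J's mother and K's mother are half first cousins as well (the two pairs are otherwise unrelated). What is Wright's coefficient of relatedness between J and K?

0.03125

Wright's path rule: contributions from independent ancestry routes add.
J and K are related in two ways: half second cousins through their fathers (r = 1/64) and half second cousins through their mothers (r = 1/64).
r = 1/64 + 1/64 = 1/32 = 0.03125.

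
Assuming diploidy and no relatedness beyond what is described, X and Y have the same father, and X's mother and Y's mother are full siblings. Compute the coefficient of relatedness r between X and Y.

0.375

Wright's path rule: contributions from independent ancestry routes add.
X and Y are related in two ways: half-sibs through their shared father (r = 1/4) and first cousins through their mothers (r = 1/8).
r = 1/4 + 1/8 = 0.375.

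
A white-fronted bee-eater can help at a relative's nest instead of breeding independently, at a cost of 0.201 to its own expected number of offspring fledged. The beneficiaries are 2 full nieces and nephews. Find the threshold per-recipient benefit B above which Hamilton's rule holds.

0.402

r to a full niece or nephew = 0.25 (full aunt/uncle↔niece/nephew: two paths of length 3 through the shared grandparent pair: r = 2·(1/2)^3 = 1/4).
Hamilton's rule with n recipients of equal r: n·r·B > C, so B > C/(n·r) = 0.201/(2·0.25) = 0.402.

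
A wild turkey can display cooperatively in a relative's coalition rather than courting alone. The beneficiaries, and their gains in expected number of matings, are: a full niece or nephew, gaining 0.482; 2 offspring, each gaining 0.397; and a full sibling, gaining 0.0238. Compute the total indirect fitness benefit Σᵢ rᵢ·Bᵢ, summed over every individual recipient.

0.5294

r to a full niece or nephew = 0.25 (full aunt/uncle↔niece/nephew: two paths of length 3 through the shared grandparent pair: r = 2·(1/2)^3 = 1/4).
r to an offspring = 1/2 (one parent–offspring link: r = (1/2)^1 = 1/2).
r to a full sibling = 1/2 (full sibs share both parents — two paths of length 2: r = 2·(1/2)^2 = 1/2).
Summing one r·B term per recipient: 1·0.25·0.482 + 2·0.5·0.397 + 1·0.5·0.0238 = 0.5294.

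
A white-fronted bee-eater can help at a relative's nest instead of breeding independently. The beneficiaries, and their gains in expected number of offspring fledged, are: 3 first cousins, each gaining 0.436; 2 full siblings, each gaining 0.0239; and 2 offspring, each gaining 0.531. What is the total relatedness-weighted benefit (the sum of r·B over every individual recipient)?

r to a first cousin = 1/8 (first cousins share one grandparent pair — two paths of length 4: r = 2·(1/2)^4 = 1/8).
r to a full sibling = 1/2 (full sibs share both parents — two paths of length 2: r = 2·(1/2)^2 = 1/2).
r to an offspring = 0.5 (one parent–offspring link: r = (1/2)^1 = 1/2).
Summing one r·B term per recipient: 3·0.125·0.436 + 2·0.5·0.0239 + 2·0.5·0.531 = 0.7184.

0.7184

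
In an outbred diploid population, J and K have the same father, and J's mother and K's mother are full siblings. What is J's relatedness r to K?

With two independent routes of shared ancestry, r is the sum of the two contributions.
J and K are related in two ways: half-sibs through their shared father (r = 1/4) and first cousins through their mothers (r = 1/8).
r = 1/4 + 1/8 = 0.375.

0.375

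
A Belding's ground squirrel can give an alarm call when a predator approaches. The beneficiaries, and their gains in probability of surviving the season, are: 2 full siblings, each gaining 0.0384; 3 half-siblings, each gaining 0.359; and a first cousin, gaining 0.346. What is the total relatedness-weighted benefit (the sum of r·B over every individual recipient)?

r to a full sibling = 0.5 (full sibs share both parents — two paths of length 2: r = 2·(1/2)^2 = 1/2).
r to a half-sibling = 0.25 (half-sibs share one parent — one path of length 2: r = (1/2)^2 = 1/4).
r to a first cousin = 1/8 (first cousins share one grandparent pair — two paths of length 4: r = 2·(1/2)^4 = 1/8).
Summing one r·B term per recipient: 2·0.5·0.0384 + 3·0.25·0.359 + 1·0.125·0.346 = 0.3509.

0.3509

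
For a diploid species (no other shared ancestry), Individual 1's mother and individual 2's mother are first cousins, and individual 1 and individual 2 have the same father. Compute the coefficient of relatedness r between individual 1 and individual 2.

With two independent routes of shared ancestry, r is the sum of the two contributions.
Individual 1 and individual 2 are related in two ways: second cousins through their mothers (r = 1/32) and half-sibs through their shared father (r = 1/4).
r = 1/32 + 1/4 = 0.28125.

0.28125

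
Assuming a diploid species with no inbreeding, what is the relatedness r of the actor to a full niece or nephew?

Each parent–offspring link contributes a factor of 1/2, and independent paths through distinct common ancestors add.
Full aunt/uncle↔niece/nephew: two paths of length 3 through the shared grandparent pair: r = 2·(1/2)^3 = 1/4.

0.25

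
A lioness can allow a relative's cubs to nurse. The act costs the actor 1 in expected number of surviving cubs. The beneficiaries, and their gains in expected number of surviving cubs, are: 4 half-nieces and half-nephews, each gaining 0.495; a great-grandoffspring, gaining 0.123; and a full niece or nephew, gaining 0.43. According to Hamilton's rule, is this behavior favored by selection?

No

Hamilton's rule: the trait is favored when the sum of r·B over every recipient exceeds the actor's cost C.
r to a half-niece or half-nephew = 1/8 (half-aunt/uncle↔niece/nephew: one path of length 3: r = (1/2)^3 = 1/8).
r to a great-grandoffspring = 0.125 (three parent–offspring links: r = (1/2)^3 = 1/8).
r to a full niece or nephew = 0.25 (full aunt/uncle↔niece/nephew: two paths of length 3 through the shared grandparent pair: r = 2·(1/2)^3 = 1/4).
Summing one r·B term per recipient: 4·0.125·0.495 + 1·0.125·0.123 + 1·0.25·0.43 = 0.370375.
0.370375 < 1: the indirect benefit is less than the cost.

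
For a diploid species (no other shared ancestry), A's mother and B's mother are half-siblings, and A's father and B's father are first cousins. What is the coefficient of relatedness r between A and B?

With two independent routes of shared ancestry, r is the sum of the two contributions.
A and B are related in two ways: half first cousins through their mothers (r = 1/16) and second cousins through their fathers (r = 1/32).
r = 1/16 + 1/32 = 3/32 = 0.09375.

0.09375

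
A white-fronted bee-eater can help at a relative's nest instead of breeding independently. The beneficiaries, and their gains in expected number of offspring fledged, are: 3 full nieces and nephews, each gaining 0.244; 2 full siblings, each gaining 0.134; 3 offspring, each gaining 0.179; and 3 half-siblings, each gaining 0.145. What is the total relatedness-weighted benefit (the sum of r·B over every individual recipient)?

0.69425

r to a full niece or nephew = 0.25 (full aunt/uncle↔niece/nephew: two paths of length 3 through the shared grandparent pair: r = 2·(1/2)^3 = 1/4).
r to a full sibling = 1/2 (full sibs share both parents — two paths of length 2: r = 2·(1/2)^2 = 1/2).
r to an offspring = 1/2 (one parent–offspring link: r = (1/2)^1 = 1/2).
r to a half-sibling = 1/4 (half-sibs share one parent — one path of length 2: r = (1/2)^2 = 1/4).
Summing one r·B term per recipient: 3·0.25·0.244 + 2·0.5·0.134 + 3·0.5·0.179 + 3·0.25·0.145 = 0.69425.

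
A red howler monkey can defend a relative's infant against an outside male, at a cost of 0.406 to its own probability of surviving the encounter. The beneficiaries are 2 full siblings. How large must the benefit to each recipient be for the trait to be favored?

r to a full sibling = 1/2 (full sibs share both parents — two paths of length 2: r = 2·(1/2)^2 = 1/2).
Hamilton's rule with n recipients of equal r: n·r·B > C, so B > C/(n·r) = 0.406/(2·0.5) = 0.406.

0.406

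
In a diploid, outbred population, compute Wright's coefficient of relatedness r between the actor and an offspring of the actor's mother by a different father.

0.25

Each parent–offspring link contributes a factor of 1/2, and independent paths through distinct common ancestors add.
Half-sibs share one parent — one path of length 2: r = (1/2)^2 = 1/4.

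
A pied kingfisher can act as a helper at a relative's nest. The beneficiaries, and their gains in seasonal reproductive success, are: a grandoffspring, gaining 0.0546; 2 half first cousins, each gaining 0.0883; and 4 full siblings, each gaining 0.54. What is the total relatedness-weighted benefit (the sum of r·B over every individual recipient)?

1.1046875

r to a grandoffspring = 1/4 (two parent–offspring links: r = (1/2)^2 = 1/4).
r to a half first cousin = 1/16 (half first cousins share one grandparent — one path of length 4: r = (1/2)^4 = 1/16).
r to a full sibling = 0.5 (full sibs share both parents — two paths of length 2: r = 2·(1/2)^2 = 1/2).
Summing one r·B term per recipient: 1·0.25·0.0546 + 2·0.0625·0.0883 + 4·0.5·0.54 = 1.1046875.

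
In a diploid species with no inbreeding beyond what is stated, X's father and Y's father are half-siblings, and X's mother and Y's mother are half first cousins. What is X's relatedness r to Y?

0.078125

With two independent routes of shared ancestry, r is the sum of the two contributions.
X and Y are related in two ways: half first cousins through their fathers (r = 1/16) and half second cousins through their mothers (r = 1/64).
r = 1/16 + 1/64 = 5/64 = 0.078125.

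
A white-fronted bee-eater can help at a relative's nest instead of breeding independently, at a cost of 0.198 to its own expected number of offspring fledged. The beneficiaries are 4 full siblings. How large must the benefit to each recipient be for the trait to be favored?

r to a full sibling = 1/2 (full sibs share both parents — two paths of length 2: r = 2·(1/2)^2 = 1/2).
Hamilton's rule with n recipients of equal r: n·r·B > C, so B > C/(n·r) = 0.198/(4·0.5) = 0.099.

0.099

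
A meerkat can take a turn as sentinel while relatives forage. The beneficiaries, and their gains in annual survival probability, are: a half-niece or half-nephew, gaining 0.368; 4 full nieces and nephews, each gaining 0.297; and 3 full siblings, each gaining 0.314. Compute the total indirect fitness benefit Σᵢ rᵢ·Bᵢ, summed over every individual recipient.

r to a half-niece or half-nephew = 1/8 (half-aunt/uncle↔niece/nephew: one path of length 3: r = (1/2)^3 = 1/8).
r to a full niece or nephew = 1/4 (full aunt/uncle↔niece/nephew: two paths of length 3 through the shared grandparent pair: r = 2·(1/2)^3 = 1/4).
r to a full sibling = 1/2 (full sibs share both parents — two paths of length 2: r = 2·(1/2)^2 = 1/2).
Summing one r·B term per recipient: 1·0.125·0.368 + 4·0.25·0.297 + 3·0.5·0.314 = 0.814.

0.814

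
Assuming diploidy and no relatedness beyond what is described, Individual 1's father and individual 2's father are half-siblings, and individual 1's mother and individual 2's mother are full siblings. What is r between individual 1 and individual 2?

Wright's path rule: contributions from independent ancestry routes add.
Individual 1 and individual 2 are related in two ways: half first cousins through their fathers (r = 1/16) and first cousins through their mothers (r = 1/8).
r = 1/16 + 1/8 = 0.1875.

0.1875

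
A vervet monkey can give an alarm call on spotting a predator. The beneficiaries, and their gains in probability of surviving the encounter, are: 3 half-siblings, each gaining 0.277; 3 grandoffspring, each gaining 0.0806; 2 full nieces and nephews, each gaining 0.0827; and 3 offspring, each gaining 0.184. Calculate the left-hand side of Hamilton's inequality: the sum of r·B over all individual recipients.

r to a half-sibling = 1/4 (half-sibs share one parent — one path of length 2: r = (1/2)^2 = 1/4).
r to a grandoffspring = 0.25 (two parent–offspring links: r = (1/2)^2 = 1/4).
r to a full niece or nephew = 0.25 (full aunt/uncle↔niece/nephew: two paths of length 3 through the shared grandparent pair: r = 2·(1/2)^3 = 1/4).
r to an offspring = 1/2 (one parent–offspring link: r = (1/2)^1 = 1/2).
Summing one r·B term per recipient: 3·0.25·0.277 + 3·0.25·0.0806 + 2·0.25·0.0827 + 3·0.5·0.184 = 0.58555.

0.58555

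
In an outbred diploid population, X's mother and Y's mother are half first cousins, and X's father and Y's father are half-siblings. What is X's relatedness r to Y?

0.078125

Relatedness sums over independent paths through distinct common ancestors.
X and Y are related in two ways: half second cousins through their mothers (r = 1/64) and half first cousins through their fathers (r = 1/16).
r = 1/64 + 1/16 = 5/64 = 0.078125.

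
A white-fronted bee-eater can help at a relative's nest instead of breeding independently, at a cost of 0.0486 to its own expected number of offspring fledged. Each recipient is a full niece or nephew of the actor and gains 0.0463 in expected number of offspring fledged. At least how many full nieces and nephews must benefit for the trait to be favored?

r to a full niece or nephew = 1/4 (full aunt/uncle↔niece/nephew: two paths of length 3 through the shared grandparent pair: r = 2·(1/2)^3 = 1/4).
Hamilton's rule: n·r·B > C  ⇒  n > C/(r·B) = 0.0486/(0.25·0.0463) = 4.199.
The smallest integer exceeding 4.199 is 5.

5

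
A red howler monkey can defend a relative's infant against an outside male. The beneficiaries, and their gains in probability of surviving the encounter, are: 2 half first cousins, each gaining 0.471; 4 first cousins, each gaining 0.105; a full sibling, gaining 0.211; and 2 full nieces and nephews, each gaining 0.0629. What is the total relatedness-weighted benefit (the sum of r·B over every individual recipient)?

r to a half first cousin = 0.0625 (half first cousins share one grandparent — one path of length 4: r = (1/2)^4 = 1/16).
r to a first cousin = 1/8 (first cousins share one grandparent pair — two paths of length 4: r = 2·(1/2)^4 = 1/8).
r to a full sibling = 1/2 (full sibs share both parents — two paths of length 2: r = 2·(1/2)^2 = 1/2).
r to a full niece or nephew = 0.25 (full aunt/uncle↔niece/nephew: two paths of length 3 through the shared grandparent pair: r = 2·(1/2)^3 = 1/4).
Summing one r·B term per recipient: 2·0.0625·0.471 + 4·0.125·0.105 + 1·0.5·0.211 + 2·0.25·0.0629 = 0.248325.

0.248325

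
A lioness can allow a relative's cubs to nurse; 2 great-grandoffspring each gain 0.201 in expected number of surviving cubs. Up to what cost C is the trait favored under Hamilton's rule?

0.05025

r to a great-grandoffspring = 0.125 (three parent–offspring links: r = (1/2)^3 = 1/8).
Hamilton's rule: n·r·B > C, so the trait is favored while C < n·r·B = 2·0.125·0.201 = 0.05025.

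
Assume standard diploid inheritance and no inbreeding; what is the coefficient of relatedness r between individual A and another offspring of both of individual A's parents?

0.5

Each parent–offspring link contributes a factor of 1/2, and independent paths through distinct common ancestors add.
Full sibs share both parents — two paths of length 2: r = 2·(1/2)^2 = 1/2.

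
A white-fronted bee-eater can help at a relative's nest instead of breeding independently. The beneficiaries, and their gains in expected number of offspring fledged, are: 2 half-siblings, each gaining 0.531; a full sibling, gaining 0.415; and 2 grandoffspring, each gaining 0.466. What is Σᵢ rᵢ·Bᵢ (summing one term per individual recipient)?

0.706

r to a half-sibling = 1/4 (half-sibs share one parent — one path of length 2: r = (1/2)^2 = 1/4).
r to a full sibling = 0.5 (full sibs share both parents — two paths of length 2: r = 2·(1/2)^2 = 1/2).
r to a grandoffspring = 0.25 (two parent–offspring links: r = (1/2)^2 = 1/4).
Summing one r·B term per recipient: 2·0.25·0.531 + 1·0.5·0.415 + 2·0.25·0.466 = 0.706.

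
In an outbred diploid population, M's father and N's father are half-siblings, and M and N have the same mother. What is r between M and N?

Relatedness sums over independent paths through distinct common ancestors.
M and N are related in two ways: half first cousins through their fathers (r = 1/16) and half-sibs through their shared mother (r = 1/4).
r = 1/16 + 1/4 = 0.3125.

0.3125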